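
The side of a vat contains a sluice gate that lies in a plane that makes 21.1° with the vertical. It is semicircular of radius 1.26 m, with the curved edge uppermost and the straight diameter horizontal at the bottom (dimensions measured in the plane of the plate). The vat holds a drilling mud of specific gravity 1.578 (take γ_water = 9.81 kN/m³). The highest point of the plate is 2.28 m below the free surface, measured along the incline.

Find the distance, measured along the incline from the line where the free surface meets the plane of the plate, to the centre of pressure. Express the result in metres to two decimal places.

y_p = 3.04 m

γ = 1.578 × 9.81 = 15.48018 kN/m³.
The plate makes 21.1° with the vertical, i.e. θ = 90° − 21.1° = 68.9° to the horizontal. Measuring y along the incline from the free-surface line, vertical depth h = y·sinθ with sinθ = 0.932954.
The centroid lies 4r/(3π) = 0.534761 m above the diameter, so r − 4r/(3π) = 1.26 − 0.534761 = 0.725239 m below the topmost point, so y_c = 2.28 + 0.725239 = 3.00524 m and h_c = 3.00524 × 0.932954 = 2.80375 m.
A = πr²/2 = π × 1.26²/2 = 2.4938 m².
Resultant F = γ·h_c·A = 15.48018 × 2.80375 × 2.4938 = 108.237 kN.
I_c = (π/8 − 8/(9π))·r⁴ = 0.109757 × 1.26⁴ = 0.27664 m⁴.
Centre of pressure: y_p = y_c + I_c/(y_c·A) = 3.00524 + 0.27664/(3.00524 × 2.4938) = 3.00524 + 0.0369126 = 3.04215 m along the plane.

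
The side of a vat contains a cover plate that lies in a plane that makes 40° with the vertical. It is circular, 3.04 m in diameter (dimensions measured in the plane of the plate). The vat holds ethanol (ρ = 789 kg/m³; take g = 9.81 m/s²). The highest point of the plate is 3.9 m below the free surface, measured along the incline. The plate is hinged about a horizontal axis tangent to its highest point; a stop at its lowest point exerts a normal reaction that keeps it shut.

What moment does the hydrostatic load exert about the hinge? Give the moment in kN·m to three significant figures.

M ≈ 379 kN·m

γ = ρg = 789 × 9.81 / 1000 = 7.74009 kN/m³.
The plate makes 40° with the vertical, i.e. θ = 90° − 40° = 50° to the horizontal. Measuring y along the incline from the free-surface line, vertical depth h = y·sinθ with sinθ = 0.766044.
The centroid is at the centre, 1.52 m below the top of the plate, so y_c = 3.9 + 1.52 = 5.42 m and h_c = 5.42 × 0.766044 = 4.15196 m.
A = π(1.52)² = 7.25834 m².
Resultant F = γ·h_c·A = 7.74009 × 4.15196 × 7.25834 = 233.258 kN.
I_c = πr⁴/4 = π × 1.52⁴/4 = 4.19241 m⁴.
Centre of pressure: y_p = y_c + I_c/(y_c·A) = 5.42 + 4.19241/(5.42 × 7.25834) = 5.42 + 0.106568 = 5.52657 m along the plane.
The resultant acts 1.52 + 0.106568 = 1.62657 m (along the plate) below the hinge at the top edge, so the moment about the hinge is M = F × 1.62657 = 233.258 × 1.62657 = 379.41 kN·m.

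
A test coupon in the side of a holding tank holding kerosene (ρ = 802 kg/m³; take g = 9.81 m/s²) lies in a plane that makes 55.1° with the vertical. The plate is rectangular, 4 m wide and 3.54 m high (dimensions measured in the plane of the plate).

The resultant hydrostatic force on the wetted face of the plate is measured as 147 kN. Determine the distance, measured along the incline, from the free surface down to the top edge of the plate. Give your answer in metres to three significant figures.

γ = ρg = 802 × 9.81 / 1000 = 7.86762 kN/m³.
A = 4 × 3.54 = 14.16 m².
From F = γ·h_c·A, the centroid depth is h_c = 147/(7.86762 × 14.16) = 1.3195 m.
The plate makes 55.1° with the vertical, i.e. θ = 90° − 55.1° = 34.9° to the horizontal. Measuring y along the incline from the free-surface line, vertical depth h = y·sinθ with sinθ = 0.572146.
Along the incline, y_c = h_c/sinθ = 1.3195/0.572146 = 2.30623 m.
The centroid lies 3.54/2 = 1.77 m below the top edge, so the top edge sits at y_top = 2.30623 − 1.77 = 0.53623 m along the incline.

y_top ≈ 0.536 m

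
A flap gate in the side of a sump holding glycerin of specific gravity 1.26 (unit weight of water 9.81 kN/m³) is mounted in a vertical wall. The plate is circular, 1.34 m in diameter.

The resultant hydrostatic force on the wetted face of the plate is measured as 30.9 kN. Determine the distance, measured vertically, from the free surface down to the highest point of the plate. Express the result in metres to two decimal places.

γ = 1.26 × 9.81 = 12.3606 kN/m³.
A = π(0.67)² = 1.41026 m².
From F = γ·h_c·A, the centroid depth is h_c = 30.9/(12.3606 × 1.41026) = 1.77264 m.
The centroid is at the centre, 0.67 m below the top of the plate, so the highest point sits at h_top = 1.77264 − 0.67 = 1.10264 m below the surface.

d_top ≈ 1.10 m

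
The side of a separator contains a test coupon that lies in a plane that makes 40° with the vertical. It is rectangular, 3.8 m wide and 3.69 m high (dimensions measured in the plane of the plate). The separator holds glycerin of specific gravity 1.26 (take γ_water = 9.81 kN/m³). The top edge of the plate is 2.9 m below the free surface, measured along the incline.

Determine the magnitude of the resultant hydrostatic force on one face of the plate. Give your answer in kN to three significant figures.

F ≈ 630 kN

γ = 1.26 × 9.81 = 12.3606 kN/m³.
The plate makes 40° with the vertical, i.e. θ = 90° − 40° = 50° to the horizontal. Measuring y along the incline from the free-surface line, vertical depth h = y·sinθ with sinθ = 0.766044.
The centroid lies 3.69/2 = 1.845 m below the top edge, so y_c = 2.9 + 1.845 = 4.745 m and h_c = 4.745 × 0.766044 = 3.63488 m.
A = 3.8 × 3.69 = 14.022 m².
Resultant F = γ·h_c·A = 12.3606 × 3.63488 × 14.022 = 629.999 kN.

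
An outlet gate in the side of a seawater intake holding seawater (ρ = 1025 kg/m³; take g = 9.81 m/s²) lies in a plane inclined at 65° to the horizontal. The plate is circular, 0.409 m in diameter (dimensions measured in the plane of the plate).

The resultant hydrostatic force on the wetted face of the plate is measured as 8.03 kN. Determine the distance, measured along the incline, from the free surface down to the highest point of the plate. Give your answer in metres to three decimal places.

γ = ρg = 1025 × 9.81 / 1000 = 10.05525 kN/m³.
A = π(0.2045)² = 0.131382 m².
From F = γ·h_c·A, the centroid depth is h_c = 8.03/(10.05525 × 0.131382) = 6.07837 m.
Let θ = 65° be the plate's angle to the horizontal; measure y along the incline from where the plane meets the free surface. Vertical depth h = y·sinθ with sinθ = 0.906308.
Along the incline, y_c = h_c/sinθ = 6.07837/0.906308 = 6.70674 m.
The centroid is at the centre, 0.2045 m below the top of the plate, so the highest point sits at y_top = 6.70674 − 0.2045 = 6.50224 m along the incline.

y_top ≈ 6.502 m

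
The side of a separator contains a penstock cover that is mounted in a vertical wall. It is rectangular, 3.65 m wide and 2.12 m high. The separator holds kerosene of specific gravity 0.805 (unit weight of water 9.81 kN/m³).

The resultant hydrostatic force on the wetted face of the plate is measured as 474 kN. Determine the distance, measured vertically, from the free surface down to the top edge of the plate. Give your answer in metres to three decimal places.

d_top ≈ 6.697 m

γ = 0.805 × 9.81 = 7.89705 kN/m³.
A = 3.65 × 2.12 = 7.738 m².
From F = γ·h_c·A, the centroid depth is h_c = 474/(7.89705 × 7.738) = 7.75684 m.
The centroid lies 2.12/2 = 1.06 m below the top edge, so the top edge sits at h_top = 7.75684 − 1.06 = 6.69684 m below the surface.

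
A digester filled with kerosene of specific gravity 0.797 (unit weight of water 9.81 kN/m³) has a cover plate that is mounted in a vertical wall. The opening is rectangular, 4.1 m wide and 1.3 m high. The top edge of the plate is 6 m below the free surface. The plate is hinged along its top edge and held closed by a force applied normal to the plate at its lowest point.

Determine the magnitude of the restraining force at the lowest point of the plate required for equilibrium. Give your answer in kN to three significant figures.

γ = 0.797 × 9.81 = 7.81857 kN/m³.
The centroid lies 1.3/2 = 0.65 m below the top edge, so the centroid depth is h_c = 6 + 0.65 = 6.65 m.
A = 4.1 × 1.3 = 5.33 m².
Resultant F = γ·h_c·A = 7.81857 × 6.65 × 5.33 = 277.125 kN.
I_c = b·h³/12 = 4.1 × 1.3³/12 = 0.750642 m⁴.
Centre of pressure: y_p = y_c + I_c/(y_c·A) = 6.65 + 0.750642/(6.65 × 5.33) = 6.65 + 0.021178 = 6.67118 m along the plane.
The resultant acts 0.65 + 0.021178 = 0.671178 m (along the plate) below the hinge at the top edge, so the moment about the hinge is M = F × 0.671178 = 277.125 × 0.671178 = 186 kN·m.
A normal force at the bottom, 1.3 m from the hinge, must supply this moment: P = 186/1.3 = 143.077 kN.

P ≈ 143 kN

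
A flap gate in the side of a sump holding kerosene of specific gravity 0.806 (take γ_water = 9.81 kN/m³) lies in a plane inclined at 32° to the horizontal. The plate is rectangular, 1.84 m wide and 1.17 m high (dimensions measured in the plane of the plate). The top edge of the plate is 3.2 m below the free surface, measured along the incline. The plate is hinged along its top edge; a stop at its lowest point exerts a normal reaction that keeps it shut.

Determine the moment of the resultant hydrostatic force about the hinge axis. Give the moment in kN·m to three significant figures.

M ≈ 21.0 kN·m

γ = 0.806 × 9.81 = 7.90686 kN/m³.
Let θ = 32° be the plate's angle to the horizontal; measure y along the incline from where the plane meets the free surface. Vertical depth h = y·sinθ with sinθ = 0.529919.
The centroid lies 1.17/2 = 0.585 m below the top edge, so y_c = 3.2 + 0.585 = 3.785 m and h_c = 3.785 × 0.529919 = 2.00574 m.
A = 1.84 × 1.17 = 2.1528 m².
Resultant F = γ·h_c·A = 7.90686 × 2.00574 × 2.1528 = 34.1415 kN.
I_c = b·h³/12 = 1.84 × 1.17³/12 = 0.245581 m⁴.
Centre of pressure: y_p = y_c + I_c/(y_c·A) = 3.785 + 0.245581/(3.785 × 2.1528) = 3.785 + 0.0301387 = 3.81514 m along the plane.
The resultant acts 0.585 + 0.0301387 = 0.615139 m (along the plate) below the hinge at the top edge, so the moment about the hinge is M = F × 0.615139 = 34.1415 × 0.615139 = 21.0018 kN·m.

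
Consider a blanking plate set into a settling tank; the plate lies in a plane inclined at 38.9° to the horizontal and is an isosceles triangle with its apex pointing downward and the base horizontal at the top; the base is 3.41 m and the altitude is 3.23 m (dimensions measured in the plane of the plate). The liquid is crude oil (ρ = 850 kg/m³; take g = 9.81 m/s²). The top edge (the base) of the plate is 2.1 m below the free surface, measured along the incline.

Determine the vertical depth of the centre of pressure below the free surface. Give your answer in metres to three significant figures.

h_p = 2.11 m

γ = ρg = 850 × 9.81 / 1000 = 8.3385 kN/m³.
Let θ = 38.9° be the plate's angle to the horizontal; measure y along the incline from where the plane meets the free surface. Vertical depth h = y·sinθ with sinθ = 0.627963.
With the apex down, the centroid sits h/3 = 3.23/3 = 1.07667 m below the base (the top edge), so y_c = 2.1 + 1.07667 = 3.17667 m and h_c = 3.17667 × 0.627963 = 1.99483 m.
A = ½ × 3.41 × 3.23 = 5.50715 m².
Resultant F = γ·h_c·A = 8.3385 × 1.99483 × 5.50715 = 91.6053 kN.
I_c = b·h³/36 = 3.41 × 3.23³/36 = 3.19197 m⁴.
Centre of pressure: y_p = y_c + I_c/(y_c·A) = 3.17667 + 3.19197/(3.17667 × 5.50715) = 3.17667 + 0.182457 = 3.35913 m along the plane.
Vertically, h_p = y_p·sinθ = 3.35913 × 0.627963 = 2.10941 m.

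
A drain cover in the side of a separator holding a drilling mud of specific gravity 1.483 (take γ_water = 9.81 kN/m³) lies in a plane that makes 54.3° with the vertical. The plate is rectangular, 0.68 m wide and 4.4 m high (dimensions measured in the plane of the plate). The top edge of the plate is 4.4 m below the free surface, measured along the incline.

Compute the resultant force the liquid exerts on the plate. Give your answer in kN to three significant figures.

γ = 1.483 × 9.81 = 14.54823 kN/m³.
The plate makes 54.3° with the vertical, i.e. θ = 90° − 54.3° = 35.7° to the horizontal. Measuring y along the incline from the free-surface line, vertical depth h = y·sinθ with sinθ = 0.583541.
The centroid lies 4.4/2 = 2.2 m below the top edge, so y_c = 4.4 + 2.2 = 6.6 m and h_c = 6.6 × 0.583541 = 3.85137 m.
A = 0.68 × 4.4 = 2.992 m².
Resultant F = γ·h_c·A = 14.54823 × 3.85137 × 2.992 = 167.644 kN.

F ≈ 168 kN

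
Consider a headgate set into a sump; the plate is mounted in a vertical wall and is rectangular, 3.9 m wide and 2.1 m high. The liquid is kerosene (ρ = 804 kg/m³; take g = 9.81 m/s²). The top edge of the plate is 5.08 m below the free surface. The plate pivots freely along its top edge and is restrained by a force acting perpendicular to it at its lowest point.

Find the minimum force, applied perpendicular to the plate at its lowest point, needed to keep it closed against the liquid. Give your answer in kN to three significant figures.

P ≈ 209 kN

γ = ρg = 804 × 9.81 / 1000 = 7.88724 kN/m³.
The centroid lies 2.1/2 = 1.05 m below the top edge, so the centroid depth is h_c = 5.08 + 1.05 = 6.13 m.
A = 3.9 × 2.1 = 8.19 m².
Resultant F = γ·h_c·A = 7.88724 × 6.13 × 8.19 = 395.977 kN.
I_c = b·h³/12 = 3.9 × 2.1³/12 = 3.00983 m⁴.
Centre of pressure: y_p = y_c + I_c/(y_c·A) = 6.13 + 3.00983/(6.13 × 8.19) = 6.13 + 0.0599512 = 6.18995 m along the plane.
The resultant acts 1.05 + 0.0599512 = 1.10995 m (along the plate) below the hinge at the top edge, so the moment about the hinge is M = F × 1.10995 = 395.977 × 1.10995 = 439.515 kN·m.
A normal force at the bottom, 2.1 m from the hinge, must supply this moment: P = 439.515/2.1 = 209.293 kN.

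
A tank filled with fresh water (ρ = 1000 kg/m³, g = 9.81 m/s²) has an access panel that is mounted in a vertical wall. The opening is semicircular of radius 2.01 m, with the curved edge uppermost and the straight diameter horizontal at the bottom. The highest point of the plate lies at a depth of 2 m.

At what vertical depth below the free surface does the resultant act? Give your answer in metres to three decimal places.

h_p = 3.246 m

γ = ρg = 1000 × 9.81 = 9810 N/m³ = 9.81 kN/m³.
The centroid lies 4r/(3π) = 0.85307 m above the diameter, so r − 4r/(3π) = 2.01 − 0.85307 = 1.15693 m below the topmost point, so the centroid depth is h_c = 2 + 1.15693 = 3.15693 m.
A = πr²/2 = π × 2.01²/2 = 6.34617 m².
Resultant F = γ·h_c·A = 9.81 × 3.15693 × 6.34617 = 196.538 kN.
I_c = (π/8 − 8/(9π))·r⁴ = 0.109757 × 2.01⁴ = 1.7915 m⁴.
Centre of pressure: y_p = y_c + I_c/(y_c·A) = 3.15693 + 1.7915/(3.15693 × 6.34617) = 3.15693 + 0.0894211 = 3.24635 m along the plane.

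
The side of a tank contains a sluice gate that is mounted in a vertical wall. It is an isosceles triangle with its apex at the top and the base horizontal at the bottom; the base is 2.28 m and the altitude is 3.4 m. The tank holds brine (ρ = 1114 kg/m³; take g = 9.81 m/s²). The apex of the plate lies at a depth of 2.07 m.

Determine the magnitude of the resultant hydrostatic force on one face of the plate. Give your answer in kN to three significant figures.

γ = ρg = 1114 × 9.81 / 1000 = 10.92834 kN/m³.
With the apex up, the centroid sits 2h/3 = 2 × 3.4/3 = 2.26667 m below the apex, so the centroid depth is h_c = 2.07 + 2.26667 = 4.33667 m.
A = ½ × 2.28 × 3.4 = 3.876 m².
Resultant F = γ·h_c·A = 10.92834 × 4.33667 × 3.876 = 183.694 kN.

F ≈ 184 kN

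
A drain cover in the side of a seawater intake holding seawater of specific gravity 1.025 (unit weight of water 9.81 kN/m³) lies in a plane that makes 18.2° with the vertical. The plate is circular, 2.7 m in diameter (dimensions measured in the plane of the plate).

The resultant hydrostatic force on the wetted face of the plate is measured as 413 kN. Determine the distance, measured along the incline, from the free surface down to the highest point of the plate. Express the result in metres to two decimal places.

γ = 1.025 × 9.81 = 10.05525 kN/m³.
A = π(1.35)² = 5.72555 m².
From F = γ·h_c·A, the centroid depth is h_c = 413/(10.05525 × 5.72555) = 7.17365 m.
The plate makes 18.2° with the vertical, i.e. θ = 90° − 18.2° = 71.8° to the horizontal. Measuring y along the incline from the free-surface line, vertical depth h = y·sinθ with sinθ = 0.949972.
Along the incline, y_c = h_c/sinθ = 7.17365/0.949972 = 7.55143 m.
The centroid is at the centre, 1.35 m below the top of the plate, so the highest point sits at y_top = 7.55143 − 1.35 = 6.20143 m along the incline.

y_top ≈ 6.20 m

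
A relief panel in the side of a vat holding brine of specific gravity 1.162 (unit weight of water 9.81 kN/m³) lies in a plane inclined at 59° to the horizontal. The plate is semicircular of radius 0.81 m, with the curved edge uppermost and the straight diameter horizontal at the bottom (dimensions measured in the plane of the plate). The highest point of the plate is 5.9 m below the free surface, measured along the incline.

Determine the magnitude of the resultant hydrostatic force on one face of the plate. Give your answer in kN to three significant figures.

γ = 1.162 × 9.81 = 11.39922 kN/m³.
Let θ = 59° be the plate's angle to the horizontal; measure y along the incline from where the plane meets the free surface. Vertical depth h = y·sinθ with sinθ = 0.857167.
The centroid lies 4r/(3π) = 0.343775 m above the diameter, so r − 4r/(3π) = 0.81 − 0.343775 = 0.466225 m below the topmost point, so y_c = 5.9 + 0.466225 = 6.36623 m and h_c = 6.36623 × 0.857167 = 5.45692 m.
A = πr²/2 = π × 0.81²/2 = 1.0306 m².
Resultant F = γ·h_c·A = 11.39922 × 5.45692 × 1.0306 = 64.1081 kN.

F ≈ 64.1 kN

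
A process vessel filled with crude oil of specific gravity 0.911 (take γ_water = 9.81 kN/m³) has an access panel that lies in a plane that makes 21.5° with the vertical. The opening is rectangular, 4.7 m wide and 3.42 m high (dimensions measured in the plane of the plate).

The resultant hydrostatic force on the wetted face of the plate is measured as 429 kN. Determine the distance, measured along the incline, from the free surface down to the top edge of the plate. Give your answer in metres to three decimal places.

γ = 0.911 × 9.81 = 8.93691 kN/m³.
A = 4.7 × 3.42 = 16.074 m².
From F = γ·h_c·A, the centroid depth is h_c = 429/(8.93691 × 16.074) = 2.98639 m.
The plate makes 21.5° with the vertical, i.e. θ = 90° − 21.5° = 68.5° to the horizontal. Measuring y along the incline from the free-surface line, vertical depth h = y·sinθ with sinθ = 0.930418.
Along the incline, y_c = h_c/sinθ = 2.98639/0.930418 = 3.20973 m.
The centroid lies 3.42/2 = 1.71 m below the top edge, so the top edge sits at y_top = 3.20973 − 1.71 = 1.49973 m along the incline.

y_top ≈ 1.500 m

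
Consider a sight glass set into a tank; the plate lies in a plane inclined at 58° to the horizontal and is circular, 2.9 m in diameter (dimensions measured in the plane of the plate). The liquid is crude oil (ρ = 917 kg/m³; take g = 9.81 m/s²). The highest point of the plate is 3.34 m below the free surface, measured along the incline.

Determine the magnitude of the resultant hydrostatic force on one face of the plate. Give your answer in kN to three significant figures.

F ≈ 241 kN

γ = ρg = 917 × 9.81 / 1000 = 8.99577 kN/m³.
Let θ = 58° be the plate's angle to the horizontal; measure y along the incline from where the plane meets the free surface. Vertical depth h = y·sinθ with sinθ = 0.848048.
The centroid is at the centre, 1.45 m below the top of the plate, so y_c = 3.34 + 1.45 = 4.79 m and h_c = 4.79 × 0.848048 = 4.06215 m.
A = π(1.45)² = 6.6052 m².
Resultant F = γ·h_c·A = 8.99577 × 4.06215 × 6.6052 = 241.368 kN.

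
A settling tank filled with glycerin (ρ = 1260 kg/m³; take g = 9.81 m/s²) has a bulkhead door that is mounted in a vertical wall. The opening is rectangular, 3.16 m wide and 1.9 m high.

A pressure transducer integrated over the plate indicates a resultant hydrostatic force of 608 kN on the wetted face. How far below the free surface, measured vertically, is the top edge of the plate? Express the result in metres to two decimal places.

γ = ρg = 1260 × 9.81 / 1000 = 12.3606 kN/m³.
A = 3.16 × 1.9 = 6.004 m².
From F = γ·h_c·A, the centroid depth is h_c = 608/(12.3606 × 6.004) = 8.19263 m.
The centroid lies 1.9/2 = 0.95 m below the top edge, so the top edge sits at h_top = 8.19263 − 0.95 = 7.24263 m below the surface.

d_top ≈ 7.24 m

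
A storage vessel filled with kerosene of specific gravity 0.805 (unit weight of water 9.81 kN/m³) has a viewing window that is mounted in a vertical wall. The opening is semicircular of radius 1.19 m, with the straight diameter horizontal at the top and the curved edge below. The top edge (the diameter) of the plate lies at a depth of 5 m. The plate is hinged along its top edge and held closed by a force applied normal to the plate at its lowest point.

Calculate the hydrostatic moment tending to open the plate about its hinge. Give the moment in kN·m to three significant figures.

M ≈ 50.6 kN·m

γ = 0.805 × 9.81 = 7.89705 kN/m³.
The centroid of a semicircle lies 4r/(3π) = 0.505052 m from the diameter, here below the top edge, so the centroid depth is h_c = 5 + 0.505052 = 5.50505 m.
A = πr²/2 = π × 1.19²/2 = 2.2244 m².
Resultant F = γ·h_c·A = 7.89705 × 5.50505 × 2.2244 = 96.7028 kN.
I_c = (π/8 − 8/(9π))·r⁴ = 0.109757 × 1.19⁴ = 0.2201 m⁴.
Centre of pressure: y_p = y_c + I_c/(y_c·A) = 5.50505 + 0.2201/(5.50505 × 2.2244) = 5.50505 + 0.017974 = 5.52302 m along the plane.
The resultant acts 0.505052 + 0.017974 = 0.523026 m (along the plate) below the hinge at the top edge, so the moment about the hinge is M = F × 0.523026 = 96.7028 × 0.523026 = 50.5781 kN·m.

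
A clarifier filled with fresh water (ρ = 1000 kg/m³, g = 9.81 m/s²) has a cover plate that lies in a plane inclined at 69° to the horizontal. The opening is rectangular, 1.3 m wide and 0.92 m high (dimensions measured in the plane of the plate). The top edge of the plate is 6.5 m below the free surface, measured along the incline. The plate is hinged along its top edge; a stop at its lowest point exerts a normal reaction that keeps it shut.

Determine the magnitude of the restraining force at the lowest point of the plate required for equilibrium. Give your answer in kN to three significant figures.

γ = ρg = 1000 × 9.81 = 9810 N/m³ = 9.81 kN/m³.
Let θ = 69° be the plate's angle to the horizontal; measure y along the incline from where the plane meets the free surface. Vertical depth h = y·sinθ with sinθ = 0.933580.
The centroid lies 0.92/2 = 0.46 m below the top edge, so y_c = 6.5 + 0.46 = 6.96 m and h_c = 6.96 × 0.933580 = 6.49772 m.
A = 1.3 × 0.92 = 1.196 m².
Resultant F = γ·h_c·A = 9.81 × 6.49772 × 1.196 = 76.2362 kN.
I_c = b·h³/12 = 1.3 × 0.92³/12 = 0.0843579 m⁴.
Centre of pressure: y_p = y_c + I_c/(y_c·A) = 6.96 + 0.0843579/(6.96 × 1.196) = 6.96 + 0.0101341 = 6.97013 m along the plane.
The resultant acts 0.46 + 0.0101341 = 0.470134 m (along the plate) below the hinge at the top edge, so the moment about the hinge is M = F × 0.470134 = 76.2362 × 0.470134 = 35.8412 kN·m.
A normal force at the bottom, 0.92 m from the hinge, must supply this moment: P = 35.8412/0.92 = 38.9578 kN.

P ≈ 39.0 kN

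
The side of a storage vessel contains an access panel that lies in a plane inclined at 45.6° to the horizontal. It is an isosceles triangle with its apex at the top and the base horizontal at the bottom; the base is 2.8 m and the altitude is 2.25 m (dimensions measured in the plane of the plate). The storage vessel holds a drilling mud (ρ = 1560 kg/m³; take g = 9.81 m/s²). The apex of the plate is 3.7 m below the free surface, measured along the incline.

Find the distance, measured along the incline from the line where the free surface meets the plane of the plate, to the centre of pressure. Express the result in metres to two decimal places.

γ = ρg = 1560 × 9.81 / 1000 = 15.3036 kN/m³.
Let θ = 45.6° be the plate's angle to the horizontal; measure y along the incline from where the plane meets the free surface. Vertical depth h = y·sinθ with sinθ = 0.714473.
With the apex up, the centroid sits 2h/3 = 2 × 2.25/3 = 1.5 m below the apex, so y_c = 3.7 + 1.5 = 5.2 m and h_c = 5.2 × 0.714473 = 3.71526 m.
A = ½ × 2.8 × 2.25 = 3.15 m².
Resultant F = γ·h_c·A = 15.3036 × 3.71526 × 3.15 = 179.099 kN.
I_c = b·h³/36 = 2.8 × 2.25³/36 = 0.885937 m⁴.
Centre of pressure: y_p = y_c + I_c/(y_c·A) = 5.2 + 0.885937/(5.2 × 3.15) = 5.2 + 0.0540865 = 5.25409 m along the plane.

y_p = 5.25 m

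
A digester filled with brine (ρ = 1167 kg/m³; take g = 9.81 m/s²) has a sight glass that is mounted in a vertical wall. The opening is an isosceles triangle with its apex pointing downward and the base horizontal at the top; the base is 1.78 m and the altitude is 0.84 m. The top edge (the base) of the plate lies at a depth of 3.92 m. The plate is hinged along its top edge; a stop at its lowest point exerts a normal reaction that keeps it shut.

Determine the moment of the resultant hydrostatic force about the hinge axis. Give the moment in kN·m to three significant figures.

γ = ρg = 1167 × 9.81 / 1000 = 11.44827 kN/m³.
With the apex down, the centroid sits h/3 = 0.84/3 = 0.28 m below the base (the top edge), so the centroid depth is h_c = 3.92 + 0.28 = 4.2 m.
A = ½ × 1.78 × 0.84 = 0.7476 m².
Resultant F = γ·h_c·A = 11.44827 × 4.2 × 0.7476 = 35.9467 kN.
I_c = b·h³/36 = 1.78 × 0.84³/36 = 0.0293059 m⁴.
Centre of pressure: y_p = y_c + I_c/(y_c·A) = 4.2 + 0.0293059/(4.2 × 0.7476) = 4.2 + 0.00933333 = 4.20933 m along the plane.
The resultant acts 0.28 + 0.00933333 = 0.289333 m (along the plate) below the hinge at the top edge, so the moment about the hinge is M = F × 0.289333 = 35.9467 × 0.289333 = 10.4006 kN·m.

M ≈ 10.4 kN·m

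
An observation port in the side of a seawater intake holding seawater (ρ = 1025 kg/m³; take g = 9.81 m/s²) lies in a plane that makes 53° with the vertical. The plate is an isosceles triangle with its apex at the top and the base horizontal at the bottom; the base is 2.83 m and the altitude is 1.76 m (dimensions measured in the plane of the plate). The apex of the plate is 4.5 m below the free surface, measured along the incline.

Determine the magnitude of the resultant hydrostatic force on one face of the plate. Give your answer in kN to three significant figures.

F ≈ 85.5 kN

γ = ρg = 1025 × 9.81 / 1000 = 10.05525 kN/m³.
The plate makes 53° with the vertical, i.e. θ = 90° − 53° = 37° to the horizontal. Measuring y along the incline from the free-surface line, vertical depth h = y·sinθ with sinθ = 0.601815.
With the apex up, the centroid sits 2h/3 = 2 × 1.76/3 = 1.17333 m below the apex, so y_c = 4.5 + 1.17333 = 5.67333 m and h_c = 5.67333 × 0.601815 = 3.4143 m.
A = ½ × 2.83 × 1.76 = 2.4904 m².
Resultant F = γ·h_c·A = 10.05525 × 3.4143 × 2.4904 = 85.4995 kN.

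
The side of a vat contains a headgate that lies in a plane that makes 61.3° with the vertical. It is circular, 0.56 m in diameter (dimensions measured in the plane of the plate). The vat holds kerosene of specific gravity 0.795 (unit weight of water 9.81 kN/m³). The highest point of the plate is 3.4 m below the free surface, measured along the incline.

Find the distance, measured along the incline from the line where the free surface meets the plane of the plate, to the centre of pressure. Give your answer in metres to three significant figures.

y_p = 3.69 m

γ = 0.795 × 9.81 = 7.79895 kN/m³.
The plate makes 61.3° with the vertical, i.e. θ = 90° − 61.3° = 28.7° to the horizontal. Measuring y along the incline from the free-surface line, vertical depth h = y·sinθ with sinθ = 0.480223.
The centroid is at the centre, 0.28 m below the top of the plate, so y_c = 3.4 + 0.28 = 3.68 m and h_c = 3.68 × 0.480223 = 1.76722 m.
A = π(0.28)² = 0.246301 m².
Resultant F = γ·h_c·A = 7.79895 × 1.76722 × 0.246301 = 3.39463 kN.
I_c = πr⁴/4 = π × 0.28⁴/4 = 0.0048275 m⁴.
Centre of pressure: y_p = y_c + I_c/(y_c·A) = 3.68 + 0.0048275/(3.68 × 0.246301) = 3.68 + 0.00532609 = 3.68533 m along the plane.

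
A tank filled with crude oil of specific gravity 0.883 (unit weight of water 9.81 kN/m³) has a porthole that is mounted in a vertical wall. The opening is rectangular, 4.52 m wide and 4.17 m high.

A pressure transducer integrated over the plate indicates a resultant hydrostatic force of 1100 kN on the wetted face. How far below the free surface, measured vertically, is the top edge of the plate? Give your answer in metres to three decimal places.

γ = 0.883 × 9.81 = 8.66223 kN/m³.
A = 4.52 × 4.17 = 18.8484 m².
From F = γ·h_c·A, the centroid depth is h_c = 1100/(8.66223 × 18.8484) = 6.73734 m.
The centroid lies 4.17/2 = 2.085 m below the top edge, so the top edge sits at h_top = 6.73734 − 2.085 = 4.65234 m below the surface.

d_top ≈ 4.652 m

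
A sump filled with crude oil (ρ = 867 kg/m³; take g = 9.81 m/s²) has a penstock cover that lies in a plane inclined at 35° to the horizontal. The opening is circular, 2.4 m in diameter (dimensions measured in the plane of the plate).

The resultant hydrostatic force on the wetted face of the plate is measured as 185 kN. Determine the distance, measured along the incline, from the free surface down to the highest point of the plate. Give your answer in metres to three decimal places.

γ = ρg = 867 × 9.81 / 1000 = 8.50527 kN/m³.
A = π(1.2)² = 4.52389 m².
From F = γ·h_c·A, the centroid depth is h_c = 185/(8.50527 × 4.52389) = 4.80808 m.
Let θ = 35° be the plate's angle to the horizontal; measure y along the incline from where the plane meets the free surface. Vertical depth h = y·sinθ with sinθ = 0.573576.
Along the incline, y_c = h_c/sinθ = 4.80808/0.573576 = 8.38264 m.
The centroid is at the centre, 1.2 m below the top of the plate, so the highest point sits at y_top = 8.38264 − 1.2 = 7.18264 m along the incline.

y_top ≈ 7.183 m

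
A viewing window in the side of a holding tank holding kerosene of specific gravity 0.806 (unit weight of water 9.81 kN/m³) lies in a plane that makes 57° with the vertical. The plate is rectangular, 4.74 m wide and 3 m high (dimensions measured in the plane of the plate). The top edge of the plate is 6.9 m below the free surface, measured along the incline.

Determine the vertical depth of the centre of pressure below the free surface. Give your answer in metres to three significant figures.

γ = 0.806 × 9.81 = 7.90686 kN/m³.
The plate makes 57° with the vertical, i.e. θ = 90° − 57° = 33° to the horizontal. Measuring y along the incline from the free-surface line, vertical depth h = y·sinθ with sinθ = 0.544639.
The centroid lies 3/2 = 1.5 m below the top edge, so y_c = 6.9 + 1.5 = 8.4 m and h_c = 8.4 × 0.544639 = 4.57497 m.
A = 4.74 × 3 = 14.22 m².
Resultant F = γ·h_c·A = 7.90686 × 4.57497 × 14.22 = 514.389 kN.
I_c = b·h³/12 = 4.74 × 3³/12 = 10.665 m⁴.
Centre of pressure: y_p = y_c + I_c/(y_c·A) = 8.4 + 10.665/(8.4 × 14.22) = 8.4 + 0.0892857 = 8.48929 m along the plane.
Vertically, h_p = y_p·sinθ = 8.48929 × 0.544639 = 4.6236 m.

h_p = 4.62 m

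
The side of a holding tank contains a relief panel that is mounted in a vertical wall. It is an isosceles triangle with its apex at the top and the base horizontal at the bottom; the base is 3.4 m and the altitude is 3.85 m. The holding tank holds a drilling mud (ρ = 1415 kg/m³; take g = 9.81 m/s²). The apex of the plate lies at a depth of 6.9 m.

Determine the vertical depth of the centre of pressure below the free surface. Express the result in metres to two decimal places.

h_p = 9.55 m

γ = ρg = 1415 × 9.81 / 1000 = 13.88115 kN/m³.
With the apex up, the centroid sits 2h/3 = 2 × 3.85/3 = 2.56667 m below the apex, so the centroid depth is h_c = 6.9 + 2.56667 = 9.46667 m.
A = ½ × 3.4 × 3.85 = 6.545 m².
Resultant F = γ·h_c·A = 13.88115 × 9.46667 × 6.545 = 860.067 kN.
I_c = b·h³/36 = 3.4 × 3.85³/36 = 5.38963 m⁴.
Centre of pressure: y_p = y_c + I_c/(y_c·A) = 9.46667 + 5.38963/(9.46667 × 6.545) = 9.46667 + 0.0869865 = 9.55366 m along the plane.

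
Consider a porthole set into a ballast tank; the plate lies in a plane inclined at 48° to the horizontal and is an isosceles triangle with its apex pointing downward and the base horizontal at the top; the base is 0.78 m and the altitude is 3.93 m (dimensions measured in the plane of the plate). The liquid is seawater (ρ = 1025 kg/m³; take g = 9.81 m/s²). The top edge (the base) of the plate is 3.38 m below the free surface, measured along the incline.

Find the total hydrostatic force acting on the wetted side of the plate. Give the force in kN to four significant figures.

γ = ρg = 1025 × 9.81 / 1000 = 10.05525 kN/m³.
Let θ = 48° be the plate's angle to the horizontal; measure y along the incline from where the plane meets the free surface. Vertical depth h = y·sinθ with sinθ = 0.743145.
With the apex down, the centroid sits h/3 = 3.93/3 = 1.31 m below the base (the top edge), so y_c = 3.38 + 1.31 = 4.69 m and h_c = 4.69 × 0.743145 = 3.48535 m.
A = ½ × 0.78 × 3.93 = 1.5327 m².
Resultant F = γ·h_c·A = 10.05525 × 3.48535 × 1.5327 = 53.7151 kN.

F ≈ 53.72 kN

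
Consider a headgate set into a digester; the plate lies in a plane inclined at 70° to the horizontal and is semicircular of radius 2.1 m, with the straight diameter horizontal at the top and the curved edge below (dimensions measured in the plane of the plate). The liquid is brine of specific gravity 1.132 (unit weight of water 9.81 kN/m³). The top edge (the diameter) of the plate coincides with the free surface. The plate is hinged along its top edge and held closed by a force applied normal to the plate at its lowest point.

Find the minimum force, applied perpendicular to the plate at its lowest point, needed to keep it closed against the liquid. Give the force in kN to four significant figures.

P ≈ 37.95 kN

γ = 1.132 × 9.81 = 11.10492 kN/m³.
Let θ = 70° be the plate's angle to the horizontal; measure y along the incline from where the plane meets the free surface. Vertical depth h = y·sinθ with sinθ = 0.939693.
The centroid of a semicircle lies 4r/(3π) = 0.891268 m from the diameter, here below the top edge, so y_c = 0.891268 m and h_c = 0.891268 × 0.939693 = 0.837518 m.
A = πr²/2 = π × 2.1²/2 = 6.92721 m².
Resultant F = γ·h_c·A = 11.10492 × 0.837518 × 6.92721 = 64.427 kN.
I_c = (π/8 − 8/(9π))·r⁴ = 0.109757 × 2.1⁴ = 2.13457 m⁴.
Centre of pressure: y_p = y_c + I_c/(y_c·A) = 0.891268 + 2.13457/(0.891268 × 6.92721) = 0.891268 + 0.345735 = 1.237 m along the plane.
The resultant acts 0.891268 + 0.345735 = 1.237 m (along the plate) below the hinge at the top edge, so the moment about the hinge is M = F × 1.237 = 64.427 × 1.237 = 79.6962 kN·m.
A normal force at the bottom, 2.1 m from the hinge, must supply this moment: P = 79.6962/2.1 = 37.9506 kN.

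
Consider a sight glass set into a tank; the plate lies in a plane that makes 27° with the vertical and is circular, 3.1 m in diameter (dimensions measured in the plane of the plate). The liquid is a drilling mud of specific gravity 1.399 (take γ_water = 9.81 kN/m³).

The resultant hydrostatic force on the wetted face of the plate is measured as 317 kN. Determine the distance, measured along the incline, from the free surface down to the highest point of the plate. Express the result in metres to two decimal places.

γ = 1.399 × 9.81 = 13.72419 kN/m³.
A = π(1.55)² = 7.54768 m².
From F = γ·h_c·A, the centroid depth is h_c = 317/(13.72419 × 7.54768) = 3.06027 m.
The plate makes 27° with the vertical, i.e. θ = 90° − 27° = 63° to the horizontal. Measuring y along the incline from the free-surface line, vertical depth h = y·sinθ with sinθ = 0.891007.
Along the incline, y_c = h_c/sinθ = 3.06027/0.891007 = 3.43462 m.
The centroid is at the centre, 1.55 m below the top of the plate, so the highest point sits at y_top = 3.43462 − 1.55 = 1.88462 m along the incline.

y_top ≈ 1.88 m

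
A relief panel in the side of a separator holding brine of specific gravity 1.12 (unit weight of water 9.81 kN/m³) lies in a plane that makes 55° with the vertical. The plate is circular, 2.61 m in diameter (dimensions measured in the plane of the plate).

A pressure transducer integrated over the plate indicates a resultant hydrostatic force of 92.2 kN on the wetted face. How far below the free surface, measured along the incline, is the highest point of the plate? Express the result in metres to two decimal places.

y_top ≈ 1.43 m

γ = 1.12 × 9.81 = 10.9872 kN/m³.
A = π(1.305)² = 5.35021 m².
From F = γ·h_c·A, the centroid depth is h_c = 92.2/(10.9872 × 5.35021) = 1.56846 m.
The plate makes 55° with the vertical, i.e. θ = 90° − 55° = 35° to the horizontal. Measuring y along the incline from the free-surface line, vertical depth h = y·sinθ with sinθ = 0.573576.
Along the incline, y_c = h_c/sinθ = 1.56846/0.573576 = 2.73453 m.
The centroid is at the centre, 1.305 m below the top of the plate, so the highest point sits at y_top = 2.73453 − 1.305 = 1.42953 m along the incline.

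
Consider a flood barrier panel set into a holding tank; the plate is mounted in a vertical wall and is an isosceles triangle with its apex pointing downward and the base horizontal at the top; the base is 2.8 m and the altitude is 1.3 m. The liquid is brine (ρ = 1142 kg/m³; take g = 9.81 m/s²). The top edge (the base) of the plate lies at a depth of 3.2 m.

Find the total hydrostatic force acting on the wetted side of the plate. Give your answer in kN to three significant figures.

γ = ρg = 1142 × 9.81 / 1000 = 11.20302 kN/m³.
With the apex down, the centroid sits h/3 = 1.3/3 = 0.433333 m below the base (the top edge), so the centroid depth is h_c = 3.2 + 0.433333 = 3.63333 m.
A = ½ × 2.8 × 1.3 = 1.82 m².
Resultant F = γ·h_c·A = 11.20302 × 3.63333 × 1.82 = 74.0818 kN.

F ≈ 74.1 kN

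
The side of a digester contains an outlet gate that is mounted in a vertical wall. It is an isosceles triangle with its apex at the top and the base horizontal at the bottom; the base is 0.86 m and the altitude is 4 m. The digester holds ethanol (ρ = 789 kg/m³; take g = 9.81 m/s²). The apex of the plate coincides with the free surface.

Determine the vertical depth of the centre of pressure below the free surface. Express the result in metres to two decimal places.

γ = ρg = 789 × 9.81 / 1000 = 7.74009 kN/m³.
With the apex up, the centroid sits 2h/3 = 2 × 4/3 = 2.66667 m below the apex, so the centroid depth is h_c = 2.66667 m.
A = ½ × 0.86 × 4 = 1.72 m².
Resultant F = γ·h_c·A = 7.74009 × 2.66667 × 1.72 = 35.5013 kN.
I_c = b·h³/36 = 0.86 × 4³/36 = 1.52889 m⁴.
Centre of pressure: y_p = y_c + I_c/(y_c·A) = 2.66667 + 1.52889/(2.66667 × 1.72) = 2.66667 + 0.333333 = 3 m along the plane.

h_p = 3.00 m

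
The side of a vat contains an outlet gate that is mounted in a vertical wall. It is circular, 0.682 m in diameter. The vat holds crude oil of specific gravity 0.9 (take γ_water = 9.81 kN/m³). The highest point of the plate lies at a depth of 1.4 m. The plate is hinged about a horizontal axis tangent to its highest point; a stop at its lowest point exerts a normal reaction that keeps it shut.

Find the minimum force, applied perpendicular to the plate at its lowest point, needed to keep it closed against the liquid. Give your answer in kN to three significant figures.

γ = 0.9 × 9.81 = 8.829 kN/m³.
The centroid is at the centre, 0.341 m below the top of the plate, so the centroid depth is h_c = 1.4 + 0.341 = 1.741 m.
A = π(0.341)² = 0.365308 m².
Resultant F = γ·h_c·A = 8.829 × 1.741 × 0.365308 = 5.61525 kN.
I_c = πr⁴/4 = π × 0.341⁴/4 = 0.0106196 m⁴.
Centre of pressure: y_p = y_c + I_c/(y_c·A) = 1.741 + 0.0106196/(1.741 × 0.365308) = 1.741 + 0.0166975 = 1.7577 m along the plane.
The resultant acts 0.341 + 0.0166975 = 0.357698 m (along the plate) below the hinge at the top edge, so the moment about the hinge is M = F × 0.357698 = 5.61525 × 0.357698 = 2.00856 kN·m.
A normal force at the bottom, 0.682 m from the hinge, must supply this moment: P = 2.00856/0.682 = 2.9451 kN.

P ≈ 2.95 kN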